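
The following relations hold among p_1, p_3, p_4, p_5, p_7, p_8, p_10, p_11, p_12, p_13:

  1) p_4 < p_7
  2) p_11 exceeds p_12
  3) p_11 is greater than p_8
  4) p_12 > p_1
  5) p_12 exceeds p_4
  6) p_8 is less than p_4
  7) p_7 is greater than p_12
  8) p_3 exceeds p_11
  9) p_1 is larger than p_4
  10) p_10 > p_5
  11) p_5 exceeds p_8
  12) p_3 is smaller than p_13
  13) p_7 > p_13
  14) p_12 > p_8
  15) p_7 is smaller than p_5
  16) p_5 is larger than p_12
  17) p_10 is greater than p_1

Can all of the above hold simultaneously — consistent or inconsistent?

Every relation is compatible with p_8 < p_4 < p_1 < p_12 < p_11 < p_3 < p_13 < p_7 < p_5 < p_10; the set is consistent.

consistent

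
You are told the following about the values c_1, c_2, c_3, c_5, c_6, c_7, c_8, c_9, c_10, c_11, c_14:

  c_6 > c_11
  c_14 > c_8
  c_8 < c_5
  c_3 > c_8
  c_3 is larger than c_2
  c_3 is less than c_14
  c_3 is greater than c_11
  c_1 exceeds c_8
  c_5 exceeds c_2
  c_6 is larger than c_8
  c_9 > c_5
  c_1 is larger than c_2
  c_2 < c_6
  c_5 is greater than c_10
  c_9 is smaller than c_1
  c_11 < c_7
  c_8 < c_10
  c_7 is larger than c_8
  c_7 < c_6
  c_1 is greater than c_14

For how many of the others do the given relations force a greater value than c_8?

8

Directly above c_8: c_3, c_7, c_6, c_14, c_10, c_5, c_1.
One step further: c_9 (8 so far).
Nothing else is reachable above c_8; 8 in all.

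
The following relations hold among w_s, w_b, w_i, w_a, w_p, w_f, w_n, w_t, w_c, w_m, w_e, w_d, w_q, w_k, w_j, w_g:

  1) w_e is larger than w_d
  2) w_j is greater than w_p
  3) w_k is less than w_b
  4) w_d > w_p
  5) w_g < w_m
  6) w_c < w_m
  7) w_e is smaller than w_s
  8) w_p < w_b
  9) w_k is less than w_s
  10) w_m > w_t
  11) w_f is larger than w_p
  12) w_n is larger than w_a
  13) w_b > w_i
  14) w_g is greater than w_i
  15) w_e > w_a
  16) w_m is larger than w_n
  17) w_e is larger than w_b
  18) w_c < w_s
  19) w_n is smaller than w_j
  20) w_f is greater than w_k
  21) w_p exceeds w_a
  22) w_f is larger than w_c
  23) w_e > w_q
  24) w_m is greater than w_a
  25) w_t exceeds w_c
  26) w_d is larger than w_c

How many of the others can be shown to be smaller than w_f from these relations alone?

The elements the relations force below w_f are w_a, w_p, w_k, w_c — no chain reaches any other.
That is 4.

4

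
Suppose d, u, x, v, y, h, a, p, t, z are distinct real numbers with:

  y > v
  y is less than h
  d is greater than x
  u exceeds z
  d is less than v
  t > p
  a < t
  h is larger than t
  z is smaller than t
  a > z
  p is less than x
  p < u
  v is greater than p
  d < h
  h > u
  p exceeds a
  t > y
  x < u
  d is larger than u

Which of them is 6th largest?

The consecutive relations fix a unique order: z < a < p < x < u < d < v < y < t < h.
The 6th largest is u.

u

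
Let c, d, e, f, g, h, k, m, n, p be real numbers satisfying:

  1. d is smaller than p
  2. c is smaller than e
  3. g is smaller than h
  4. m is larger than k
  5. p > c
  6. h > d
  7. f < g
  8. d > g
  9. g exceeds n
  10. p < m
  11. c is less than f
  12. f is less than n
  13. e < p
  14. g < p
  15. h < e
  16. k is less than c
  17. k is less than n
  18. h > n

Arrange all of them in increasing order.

k < c < f < n < g < d < h < e < p < m

Nothing is placed below k, so it is least; from there k < c; c < f; f < n; n < g; g < d; d < h; h < e; e < p; p < m, each given directly.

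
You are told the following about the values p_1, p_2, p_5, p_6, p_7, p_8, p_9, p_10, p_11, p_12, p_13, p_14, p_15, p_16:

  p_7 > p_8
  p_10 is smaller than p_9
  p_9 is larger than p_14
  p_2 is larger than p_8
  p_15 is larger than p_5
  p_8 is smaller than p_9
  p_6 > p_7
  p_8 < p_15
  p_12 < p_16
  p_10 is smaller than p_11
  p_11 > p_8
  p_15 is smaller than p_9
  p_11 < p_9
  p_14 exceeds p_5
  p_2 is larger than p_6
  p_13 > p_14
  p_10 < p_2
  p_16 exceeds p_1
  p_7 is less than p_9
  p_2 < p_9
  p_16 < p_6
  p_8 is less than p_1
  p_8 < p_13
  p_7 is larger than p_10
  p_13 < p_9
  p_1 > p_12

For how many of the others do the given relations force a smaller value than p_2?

7

Directly below p_2: p_10, p_8, p_6.
One step further: p_16, p_7 (5 so far).
One step further: p_12, p_1 (7 so far).
No other element is forced below p_2 by the given relations, so the count is 7.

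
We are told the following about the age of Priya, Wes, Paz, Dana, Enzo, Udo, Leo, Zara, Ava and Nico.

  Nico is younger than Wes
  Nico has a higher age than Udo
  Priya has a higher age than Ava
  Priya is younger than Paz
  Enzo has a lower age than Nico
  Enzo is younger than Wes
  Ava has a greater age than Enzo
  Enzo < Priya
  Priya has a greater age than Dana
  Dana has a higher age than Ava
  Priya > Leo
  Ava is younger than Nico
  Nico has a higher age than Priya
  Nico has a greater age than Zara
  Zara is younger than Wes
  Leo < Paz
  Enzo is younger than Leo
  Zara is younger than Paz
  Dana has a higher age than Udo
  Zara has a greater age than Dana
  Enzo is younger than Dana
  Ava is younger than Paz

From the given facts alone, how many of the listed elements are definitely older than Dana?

5

Directly above Dana: Zara, Priya.
One step further: Nico, Wes, Paz (5 so far).
Nothing else is reachable above Dana; 5 in all.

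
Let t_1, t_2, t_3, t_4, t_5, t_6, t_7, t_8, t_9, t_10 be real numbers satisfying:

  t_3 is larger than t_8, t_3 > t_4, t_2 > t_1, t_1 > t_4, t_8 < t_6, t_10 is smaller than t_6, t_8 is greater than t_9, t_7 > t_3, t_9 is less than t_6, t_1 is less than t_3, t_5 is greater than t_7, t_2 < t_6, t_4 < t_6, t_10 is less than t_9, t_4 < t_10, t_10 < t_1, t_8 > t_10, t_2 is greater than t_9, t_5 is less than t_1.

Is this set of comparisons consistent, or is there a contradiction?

We have t_1 < t_3 stated directly, yet also t_3 < t_7 < t_5 < t_1 by chaining the others — so t_3 < t_1. Contradiction.

inconsistent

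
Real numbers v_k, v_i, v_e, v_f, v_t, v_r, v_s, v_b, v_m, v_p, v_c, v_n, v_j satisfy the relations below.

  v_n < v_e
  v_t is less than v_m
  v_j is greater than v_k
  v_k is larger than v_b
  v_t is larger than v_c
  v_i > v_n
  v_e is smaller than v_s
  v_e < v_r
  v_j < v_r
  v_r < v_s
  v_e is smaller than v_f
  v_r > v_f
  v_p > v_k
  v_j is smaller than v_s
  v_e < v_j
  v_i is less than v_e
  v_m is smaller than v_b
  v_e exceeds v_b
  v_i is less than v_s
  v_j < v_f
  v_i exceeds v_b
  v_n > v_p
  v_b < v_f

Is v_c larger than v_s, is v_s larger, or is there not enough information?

v_s

v_c < v_t and v_t < v_m give v_c < v_m.
Then v_m < v_b extends the chain to v_b.
With v_b < v_k: v_c < v_t < v_m < v_b < v_k.
With v_k < v_p: v_c < v_t < v_m < v_b < v_k < v_p.
With v_p < v_n: v_c < v_t < v_m < v_b < v_k < v_p < v_n.
Then v_n < v_i extends the chain to v_i.
With v_i < v_e: v_c < v_t < v_m < v_b < v_k < v_p < v_n < v_i < v_e.
With v_e < v_j: v_c < v_t < v_m < v_b < v_k < v_p < v_n < v_i < v_e < v_j.
Then v_j < v_f extends the chain to v_f.
With v_f < v_r: v_c < v_t < v_m < v_b < v_k < v_p < v_n < v_i < v_e < v_j < v_f < v_r.
Then v_r < v_s extends the chain to v_s.
So v_s is larger.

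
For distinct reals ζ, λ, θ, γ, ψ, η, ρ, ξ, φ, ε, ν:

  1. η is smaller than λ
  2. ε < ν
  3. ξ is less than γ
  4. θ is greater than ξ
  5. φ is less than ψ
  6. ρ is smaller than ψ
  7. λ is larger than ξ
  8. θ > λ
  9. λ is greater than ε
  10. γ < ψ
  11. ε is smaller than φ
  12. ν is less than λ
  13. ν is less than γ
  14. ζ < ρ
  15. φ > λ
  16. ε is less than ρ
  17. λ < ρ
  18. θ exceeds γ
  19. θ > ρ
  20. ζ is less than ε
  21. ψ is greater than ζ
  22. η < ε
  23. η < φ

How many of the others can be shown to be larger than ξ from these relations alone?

Directly above ξ: λ, γ, θ.
One step further: ρ, φ, ψ (6 so far).
Nothing else is reachable above ξ; 6 in all.

6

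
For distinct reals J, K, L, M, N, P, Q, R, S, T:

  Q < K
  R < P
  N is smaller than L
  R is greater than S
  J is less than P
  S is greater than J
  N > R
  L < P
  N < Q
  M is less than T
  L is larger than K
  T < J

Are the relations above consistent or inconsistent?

Every relation is compatible with M < T < J < S < R < N < Q < K < L < P; the set is consistent.

consistent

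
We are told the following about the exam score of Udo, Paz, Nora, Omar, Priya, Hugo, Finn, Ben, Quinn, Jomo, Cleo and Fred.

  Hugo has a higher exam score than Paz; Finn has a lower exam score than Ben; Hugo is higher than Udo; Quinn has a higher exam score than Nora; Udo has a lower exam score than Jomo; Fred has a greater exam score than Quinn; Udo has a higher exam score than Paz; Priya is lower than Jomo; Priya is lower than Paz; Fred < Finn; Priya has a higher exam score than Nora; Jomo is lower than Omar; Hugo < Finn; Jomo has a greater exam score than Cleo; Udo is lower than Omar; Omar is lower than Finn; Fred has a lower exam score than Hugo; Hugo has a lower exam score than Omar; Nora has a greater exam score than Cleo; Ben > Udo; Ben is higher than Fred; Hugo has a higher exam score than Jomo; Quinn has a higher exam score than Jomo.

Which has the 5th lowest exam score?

Udo

Chaining the given pairs: Cleo < Nora < Priya < Paz < Udo < Jomo < Quinn < Fred < Hugo < Omar < Finn < Ben.
Counting 5 from the smallest end gives Udo.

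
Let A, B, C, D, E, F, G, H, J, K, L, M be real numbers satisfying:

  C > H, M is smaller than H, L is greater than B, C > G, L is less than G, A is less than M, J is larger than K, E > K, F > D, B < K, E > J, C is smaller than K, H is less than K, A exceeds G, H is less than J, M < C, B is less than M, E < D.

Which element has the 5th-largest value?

K

Chaining the given pairs: B < L < G < A < M < H < C < K < J < E < D < F.
Counting 5 from the largest end gives K.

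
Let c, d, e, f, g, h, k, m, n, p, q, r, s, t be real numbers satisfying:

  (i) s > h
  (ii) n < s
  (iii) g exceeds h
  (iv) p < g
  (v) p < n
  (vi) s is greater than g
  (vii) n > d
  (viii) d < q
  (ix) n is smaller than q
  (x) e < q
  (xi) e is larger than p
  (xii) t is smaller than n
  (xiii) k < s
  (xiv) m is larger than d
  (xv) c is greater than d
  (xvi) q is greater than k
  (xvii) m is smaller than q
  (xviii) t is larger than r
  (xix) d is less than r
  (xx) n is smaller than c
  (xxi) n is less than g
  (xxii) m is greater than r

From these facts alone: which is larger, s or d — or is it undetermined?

s

The relevant relations are d < r; r < t; t < n; n < s.
Chaining these gives d < r < t < n < s.
So s is larger.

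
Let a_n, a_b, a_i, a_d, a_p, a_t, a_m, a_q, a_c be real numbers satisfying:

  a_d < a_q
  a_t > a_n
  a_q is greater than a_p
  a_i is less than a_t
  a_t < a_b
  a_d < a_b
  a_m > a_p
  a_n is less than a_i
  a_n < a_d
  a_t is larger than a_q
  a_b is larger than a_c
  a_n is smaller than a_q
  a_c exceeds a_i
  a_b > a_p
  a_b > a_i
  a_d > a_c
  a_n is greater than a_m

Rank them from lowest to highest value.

Nothing is placed below a_p, so it is least; from there a_p < a_m; a_m < a_n; a_n < a_i; a_i < a_c; a_c < a_d; a_d < a_q; a_q < a_t; a_t < a_b, each given directly.

a_p < a_m < a_n < a_i < a_c < a_d < a_q < a_t < a_b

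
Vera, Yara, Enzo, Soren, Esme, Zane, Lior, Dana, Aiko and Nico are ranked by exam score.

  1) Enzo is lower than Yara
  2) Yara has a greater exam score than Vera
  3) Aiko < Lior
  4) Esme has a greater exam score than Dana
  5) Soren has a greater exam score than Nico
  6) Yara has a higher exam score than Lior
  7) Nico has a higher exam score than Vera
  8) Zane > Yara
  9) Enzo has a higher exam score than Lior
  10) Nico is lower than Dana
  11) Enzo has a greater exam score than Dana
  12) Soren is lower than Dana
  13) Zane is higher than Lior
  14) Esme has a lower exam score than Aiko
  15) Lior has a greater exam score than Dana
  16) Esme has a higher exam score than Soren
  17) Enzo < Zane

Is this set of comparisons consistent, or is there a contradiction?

consistent

Every relation is compatible with Vera < Nico < Soren < Dana < Esme < Aiko < Lior < Enzo < Yara < Zane; the set is consistent.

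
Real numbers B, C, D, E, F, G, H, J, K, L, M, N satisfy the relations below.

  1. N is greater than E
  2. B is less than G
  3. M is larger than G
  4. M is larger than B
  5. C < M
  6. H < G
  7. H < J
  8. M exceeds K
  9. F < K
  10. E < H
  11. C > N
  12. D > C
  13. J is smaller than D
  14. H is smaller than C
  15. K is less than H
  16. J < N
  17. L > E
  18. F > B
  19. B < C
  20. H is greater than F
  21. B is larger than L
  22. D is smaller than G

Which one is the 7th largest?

Chaining the given pairs: E < L < B < F < K < H < J < N < C < D < G < M.
The 7th largest is H.

H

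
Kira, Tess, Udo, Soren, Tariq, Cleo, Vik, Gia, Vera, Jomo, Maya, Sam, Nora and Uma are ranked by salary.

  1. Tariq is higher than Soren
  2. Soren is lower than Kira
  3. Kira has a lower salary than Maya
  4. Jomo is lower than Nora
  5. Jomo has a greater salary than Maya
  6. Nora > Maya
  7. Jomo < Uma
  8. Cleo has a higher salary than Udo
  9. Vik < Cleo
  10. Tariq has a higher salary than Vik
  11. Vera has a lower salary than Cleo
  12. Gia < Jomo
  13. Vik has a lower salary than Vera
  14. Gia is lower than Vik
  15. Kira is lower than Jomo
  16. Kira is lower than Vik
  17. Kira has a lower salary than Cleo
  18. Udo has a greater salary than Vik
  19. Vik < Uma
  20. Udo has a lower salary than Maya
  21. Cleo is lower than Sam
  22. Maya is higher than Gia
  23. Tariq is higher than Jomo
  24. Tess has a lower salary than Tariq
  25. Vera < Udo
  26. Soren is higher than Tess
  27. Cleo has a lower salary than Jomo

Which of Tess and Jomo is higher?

Jomo

Tess < Soren and Soren < Kira give Tess < Kira.
With Kira < Vik: Tess < Soren < Kira < Vik.
Then Vik < Vera extends the chain to Vera.
Then Vera < Udo extends the chain to Udo.
Then Udo < Cleo extends the chain to Cleo.
With Cleo < Jomo: Tess < Soren < Kira < Vik < Vera < Udo < Cleo < Jomo.
So Tess < Jomo; Jomo is the higher of the two.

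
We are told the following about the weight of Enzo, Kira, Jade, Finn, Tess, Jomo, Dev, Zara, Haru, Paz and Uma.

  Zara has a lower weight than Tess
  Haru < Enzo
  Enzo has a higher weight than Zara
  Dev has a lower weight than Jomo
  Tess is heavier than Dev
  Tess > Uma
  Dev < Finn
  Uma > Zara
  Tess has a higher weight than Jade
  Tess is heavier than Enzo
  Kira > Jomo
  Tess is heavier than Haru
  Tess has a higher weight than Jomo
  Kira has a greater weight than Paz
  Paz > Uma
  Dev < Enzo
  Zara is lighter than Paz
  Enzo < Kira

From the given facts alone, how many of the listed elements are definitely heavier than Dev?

Directly above Dev: Enzo, Finn, Jomo, Tess.
One step further: Kira (5 so far).
Nothing else is reachable above Dev; 5 in all.

5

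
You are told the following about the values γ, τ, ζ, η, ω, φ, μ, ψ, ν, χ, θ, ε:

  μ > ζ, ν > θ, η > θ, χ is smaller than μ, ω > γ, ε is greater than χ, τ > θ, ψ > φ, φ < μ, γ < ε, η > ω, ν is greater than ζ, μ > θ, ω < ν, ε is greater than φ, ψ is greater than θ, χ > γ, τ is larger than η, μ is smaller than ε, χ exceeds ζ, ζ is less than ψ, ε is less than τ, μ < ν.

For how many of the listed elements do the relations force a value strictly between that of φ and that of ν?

Chaining upward from φ reaches: ψ, μ, ε, τ.
Chaining downward from ν reaches: γ, ζ, ω, θ, χ, μ.
Strictly between φ and ν are those in both lists: μ — 1 element.

1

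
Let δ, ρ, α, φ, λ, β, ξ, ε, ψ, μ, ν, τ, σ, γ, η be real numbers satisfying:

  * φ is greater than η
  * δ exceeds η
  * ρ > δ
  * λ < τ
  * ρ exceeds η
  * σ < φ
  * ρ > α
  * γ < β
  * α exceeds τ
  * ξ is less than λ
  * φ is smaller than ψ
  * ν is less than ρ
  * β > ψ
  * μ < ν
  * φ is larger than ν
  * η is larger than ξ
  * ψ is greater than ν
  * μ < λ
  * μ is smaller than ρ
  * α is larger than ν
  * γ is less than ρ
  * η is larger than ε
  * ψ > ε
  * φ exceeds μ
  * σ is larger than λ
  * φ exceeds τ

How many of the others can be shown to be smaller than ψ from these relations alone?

9

From ψ the given relations immediately reach ν, ε, φ.
From those, μ, η, τ, σ — 7 in total.
From those, ξ, λ — 9 in total.
Nothing else is reachable below ψ; 9 in all.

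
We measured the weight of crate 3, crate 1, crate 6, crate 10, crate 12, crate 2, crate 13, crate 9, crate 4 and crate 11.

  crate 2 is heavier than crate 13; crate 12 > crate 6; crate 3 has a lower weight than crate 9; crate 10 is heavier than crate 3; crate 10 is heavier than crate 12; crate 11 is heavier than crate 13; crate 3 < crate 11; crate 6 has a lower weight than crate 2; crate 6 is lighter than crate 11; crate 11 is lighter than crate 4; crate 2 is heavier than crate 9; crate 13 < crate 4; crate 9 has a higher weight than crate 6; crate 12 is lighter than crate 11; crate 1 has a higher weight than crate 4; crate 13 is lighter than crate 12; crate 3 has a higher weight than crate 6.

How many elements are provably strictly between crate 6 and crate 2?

The relations place crate 6 below crate 2. An element lies strictly between them when it is forced above crate 6 and also forced below crate 2.
Above crate 6: {crate 3, crate 12, crate 10, crate 11, crate 4, crate 9, crate 1}. Below crate 2: {crate 13, crate 3, crate 9}.
Intersection: {crate 3, crate 9} — 2.

2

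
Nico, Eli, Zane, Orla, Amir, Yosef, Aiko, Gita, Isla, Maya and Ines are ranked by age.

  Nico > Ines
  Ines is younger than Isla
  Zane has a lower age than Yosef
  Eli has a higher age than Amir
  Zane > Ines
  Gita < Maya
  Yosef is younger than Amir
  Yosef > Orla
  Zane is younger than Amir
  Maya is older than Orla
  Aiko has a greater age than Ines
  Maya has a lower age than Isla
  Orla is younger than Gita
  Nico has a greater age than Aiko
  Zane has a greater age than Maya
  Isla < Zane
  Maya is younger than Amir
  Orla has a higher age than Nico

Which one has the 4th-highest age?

Zane

Chaining the given pairs: Ines < Aiko < Nico < Orla < Gita < Maya < Isla < Zane < Yosef < Amir < Eli.
Counting 4 from the largest end gives Zane.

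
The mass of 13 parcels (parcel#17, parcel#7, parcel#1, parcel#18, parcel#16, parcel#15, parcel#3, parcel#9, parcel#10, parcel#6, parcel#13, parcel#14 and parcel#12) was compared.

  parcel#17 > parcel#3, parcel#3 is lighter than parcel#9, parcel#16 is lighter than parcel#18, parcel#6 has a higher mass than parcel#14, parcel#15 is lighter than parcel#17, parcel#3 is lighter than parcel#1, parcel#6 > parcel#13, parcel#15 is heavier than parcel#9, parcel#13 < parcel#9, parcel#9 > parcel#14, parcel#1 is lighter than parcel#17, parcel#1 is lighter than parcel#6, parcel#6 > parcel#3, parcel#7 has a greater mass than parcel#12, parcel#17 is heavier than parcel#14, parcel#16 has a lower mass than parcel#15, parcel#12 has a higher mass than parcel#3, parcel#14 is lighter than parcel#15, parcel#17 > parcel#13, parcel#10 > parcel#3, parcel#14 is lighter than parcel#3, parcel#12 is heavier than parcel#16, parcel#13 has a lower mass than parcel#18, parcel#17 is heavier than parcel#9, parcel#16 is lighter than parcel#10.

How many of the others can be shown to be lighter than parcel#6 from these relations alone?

4

Directly below parcel#6: parcel#14, parcel#3, parcel#13, parcel#1.
No other element is forced below parcel#6 by the given relations, so the count is 4.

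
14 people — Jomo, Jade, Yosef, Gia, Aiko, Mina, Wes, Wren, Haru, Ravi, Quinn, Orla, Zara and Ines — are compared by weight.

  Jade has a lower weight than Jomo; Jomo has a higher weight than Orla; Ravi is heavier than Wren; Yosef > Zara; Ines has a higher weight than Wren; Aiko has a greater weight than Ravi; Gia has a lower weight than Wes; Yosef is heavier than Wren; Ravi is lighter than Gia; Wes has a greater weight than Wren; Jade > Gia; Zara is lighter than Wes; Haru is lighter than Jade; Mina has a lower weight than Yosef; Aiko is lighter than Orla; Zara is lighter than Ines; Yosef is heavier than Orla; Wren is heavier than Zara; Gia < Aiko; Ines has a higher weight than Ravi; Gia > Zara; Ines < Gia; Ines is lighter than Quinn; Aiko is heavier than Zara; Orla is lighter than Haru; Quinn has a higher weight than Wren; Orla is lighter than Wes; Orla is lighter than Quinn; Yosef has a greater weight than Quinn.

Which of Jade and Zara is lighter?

Zara

Link the given pairs in sequence: Zara < Wren; Wren < Ravi; Ravi < Ines; Ines < Gia; Gia < Aiko; Aiko < Orla; Orla < Haru; Haru < Jade.
Together: Zara < Wren < Ravi < Ines < Gia < Aiko < Orla < Haru < Jade.
So Zara < Jade; Zara is the lighter of the two.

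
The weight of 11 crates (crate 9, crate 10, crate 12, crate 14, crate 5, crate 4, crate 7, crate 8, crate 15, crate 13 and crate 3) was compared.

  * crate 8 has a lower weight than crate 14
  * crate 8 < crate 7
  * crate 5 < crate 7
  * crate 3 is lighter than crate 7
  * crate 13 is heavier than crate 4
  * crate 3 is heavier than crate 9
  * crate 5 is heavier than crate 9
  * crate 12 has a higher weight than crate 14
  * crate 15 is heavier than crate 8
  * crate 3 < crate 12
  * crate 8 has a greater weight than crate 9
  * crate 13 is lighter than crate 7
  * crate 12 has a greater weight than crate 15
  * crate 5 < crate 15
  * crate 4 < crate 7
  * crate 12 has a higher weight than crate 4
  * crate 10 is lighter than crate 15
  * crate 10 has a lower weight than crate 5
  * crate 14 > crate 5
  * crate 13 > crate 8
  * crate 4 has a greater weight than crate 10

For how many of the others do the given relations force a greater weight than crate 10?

From crate 10 the given relations immediately reach crate 5, crate 4, crate 15.
From those, crate 14, crate 12, crate 13, crate 7 — 7 in total.
No other element is forced above crate 10 by the given relations, so the count is 7.

7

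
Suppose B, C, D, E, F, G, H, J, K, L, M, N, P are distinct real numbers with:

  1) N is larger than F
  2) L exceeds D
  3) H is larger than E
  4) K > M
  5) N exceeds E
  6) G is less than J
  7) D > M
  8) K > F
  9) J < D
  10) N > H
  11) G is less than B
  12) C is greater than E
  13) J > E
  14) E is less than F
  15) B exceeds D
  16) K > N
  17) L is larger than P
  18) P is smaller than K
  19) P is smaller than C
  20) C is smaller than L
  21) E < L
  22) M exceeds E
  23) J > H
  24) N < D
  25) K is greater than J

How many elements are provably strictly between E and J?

1

Chaining upward from E reaches: H, C, F, M, N, D, K, L, B.
Chaining downward from J reaches: H, G.
Strictly between E and J are those in both lists: H — 1 element.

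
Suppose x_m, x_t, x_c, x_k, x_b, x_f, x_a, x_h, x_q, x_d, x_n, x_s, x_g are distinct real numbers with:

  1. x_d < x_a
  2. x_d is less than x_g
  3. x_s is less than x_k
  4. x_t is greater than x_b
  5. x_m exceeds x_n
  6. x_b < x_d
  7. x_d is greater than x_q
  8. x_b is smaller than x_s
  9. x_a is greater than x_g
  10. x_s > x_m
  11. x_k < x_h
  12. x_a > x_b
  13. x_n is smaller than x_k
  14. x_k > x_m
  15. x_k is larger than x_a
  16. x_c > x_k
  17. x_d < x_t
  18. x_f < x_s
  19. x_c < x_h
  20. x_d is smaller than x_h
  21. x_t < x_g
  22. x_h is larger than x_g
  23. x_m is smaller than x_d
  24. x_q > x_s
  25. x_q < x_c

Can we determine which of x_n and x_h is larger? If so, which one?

x_h

x_n < x_m and x_m < x_s give x_n < x_s.
Then x_s < x_q extends the chain to x_q.
With x_q < x_d: x_n < x_m < x_s < x_q < x_d.
Then x_d < x_a extends the chain to x_a.
With x_a < x_k: x_n < x_m < x_s < x_q < x_d < x_a < x_k.
With x_k < x_c: x_n < x_m < x_s < x_q < x_d < x_a < x_k < x_c.
Then x_c < x_h extends the chain to x_h.
So x_h is larger.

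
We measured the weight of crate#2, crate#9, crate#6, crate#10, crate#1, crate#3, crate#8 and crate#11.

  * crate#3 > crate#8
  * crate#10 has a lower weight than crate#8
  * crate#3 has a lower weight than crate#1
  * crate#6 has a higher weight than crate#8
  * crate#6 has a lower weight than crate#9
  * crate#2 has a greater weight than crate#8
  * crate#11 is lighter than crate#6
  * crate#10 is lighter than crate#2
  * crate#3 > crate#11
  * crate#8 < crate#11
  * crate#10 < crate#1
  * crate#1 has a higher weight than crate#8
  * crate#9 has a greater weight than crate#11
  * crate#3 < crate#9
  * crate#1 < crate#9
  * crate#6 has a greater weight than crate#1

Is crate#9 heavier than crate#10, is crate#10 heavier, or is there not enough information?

crate#9

Following the relations from crate#10: crate#10 < crate#8 < crate#11 < crate#3 < crate#1 < crate#6 < crate#9.
So crate#9 is heavier.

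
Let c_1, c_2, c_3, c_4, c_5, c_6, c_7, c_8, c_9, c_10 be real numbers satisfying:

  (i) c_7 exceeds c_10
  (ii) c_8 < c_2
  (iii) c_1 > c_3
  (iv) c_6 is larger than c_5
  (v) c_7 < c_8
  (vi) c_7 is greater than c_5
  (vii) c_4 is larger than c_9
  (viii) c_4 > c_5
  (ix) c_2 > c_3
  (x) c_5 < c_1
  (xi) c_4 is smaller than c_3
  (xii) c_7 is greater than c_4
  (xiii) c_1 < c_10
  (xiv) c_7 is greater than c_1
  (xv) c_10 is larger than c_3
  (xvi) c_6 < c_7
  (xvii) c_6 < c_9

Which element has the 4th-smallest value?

c_4

Piecing the relations together gives one ordering: c_5 < c_6 < c_9 < c_4 < c_3 < c_1 < c_10 < c_7 < c_8 < c_2.
The 4th smallest is c_4.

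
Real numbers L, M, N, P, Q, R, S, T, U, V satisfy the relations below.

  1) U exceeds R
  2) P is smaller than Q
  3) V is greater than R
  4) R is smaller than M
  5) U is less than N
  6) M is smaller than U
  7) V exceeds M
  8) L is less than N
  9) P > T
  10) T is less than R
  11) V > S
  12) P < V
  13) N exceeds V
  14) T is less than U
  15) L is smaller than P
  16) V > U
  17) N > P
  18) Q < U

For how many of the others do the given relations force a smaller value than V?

From V the given relations immediately reach P, R, M, U, S.
From those, T, L, Q — 8 in total.
No other element is forced below V by the given relations, so the count is 8.

8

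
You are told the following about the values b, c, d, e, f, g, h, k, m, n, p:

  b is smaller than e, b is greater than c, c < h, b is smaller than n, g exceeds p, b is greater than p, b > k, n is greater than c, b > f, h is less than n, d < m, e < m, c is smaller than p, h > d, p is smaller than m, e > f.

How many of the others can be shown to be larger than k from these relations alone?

From k the given relations immediately reach b.
From those, e, n — 3 in total.
From those, m — 4 in total.
Nothing else is reachable above k; 4 in all.

4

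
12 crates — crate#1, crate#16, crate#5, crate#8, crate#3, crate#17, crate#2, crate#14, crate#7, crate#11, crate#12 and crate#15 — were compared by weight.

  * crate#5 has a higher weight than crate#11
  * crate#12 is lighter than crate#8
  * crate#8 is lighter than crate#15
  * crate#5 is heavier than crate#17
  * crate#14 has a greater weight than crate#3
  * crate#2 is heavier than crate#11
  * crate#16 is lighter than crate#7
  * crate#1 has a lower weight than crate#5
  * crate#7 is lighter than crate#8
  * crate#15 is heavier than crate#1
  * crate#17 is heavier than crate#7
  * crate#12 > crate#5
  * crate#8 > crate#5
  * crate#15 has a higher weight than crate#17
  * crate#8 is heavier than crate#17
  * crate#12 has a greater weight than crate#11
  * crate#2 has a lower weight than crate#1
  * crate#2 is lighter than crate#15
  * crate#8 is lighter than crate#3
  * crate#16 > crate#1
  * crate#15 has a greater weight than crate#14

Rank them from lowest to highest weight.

crate#11 < crate#2 < crate#1 < crate#16 < crate#7 < crate#17 < crate#5 < crate#12 < crate#8 < crate#3 < crate#14 < crate#15

Nothing is placed below crate#11, so it is least; from there crate#11 < crate#2; crate#2 < crate#1; crate#1 < crate#16; crate#16 < crate#7; crate#7 < crate#17; crate#17 < crate#5; crate#5 < crate#12; crate#12 < crate#8; crate#8 < crate#3; crate#3 < crate#14; crate#14 < crate#15, each given directly.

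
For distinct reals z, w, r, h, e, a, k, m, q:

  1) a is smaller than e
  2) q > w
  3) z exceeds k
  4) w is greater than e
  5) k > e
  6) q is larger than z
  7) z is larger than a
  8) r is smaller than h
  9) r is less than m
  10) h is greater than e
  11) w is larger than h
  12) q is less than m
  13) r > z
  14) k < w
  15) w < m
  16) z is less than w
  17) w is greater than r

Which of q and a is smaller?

The relevant relations are a < e; e < k; k < z; z < r; r < h; h < w; w < q.
Together: a < e < k < z < r < h < w < q.
So a < q; a is the smaller of the two.

a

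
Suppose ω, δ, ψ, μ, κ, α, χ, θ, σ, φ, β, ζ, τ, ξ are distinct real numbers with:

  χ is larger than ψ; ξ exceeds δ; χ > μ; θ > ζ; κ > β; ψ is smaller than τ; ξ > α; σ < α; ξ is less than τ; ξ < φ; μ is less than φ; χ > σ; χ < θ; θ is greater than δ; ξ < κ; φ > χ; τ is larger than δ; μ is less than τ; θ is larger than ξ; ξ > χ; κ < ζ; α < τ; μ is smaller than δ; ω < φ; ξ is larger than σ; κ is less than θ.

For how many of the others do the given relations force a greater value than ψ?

The elements the relations force above ψ are χ, ξ, κ, ζ, τ, θ, φ — no chain reaches any other.
That is 7.

7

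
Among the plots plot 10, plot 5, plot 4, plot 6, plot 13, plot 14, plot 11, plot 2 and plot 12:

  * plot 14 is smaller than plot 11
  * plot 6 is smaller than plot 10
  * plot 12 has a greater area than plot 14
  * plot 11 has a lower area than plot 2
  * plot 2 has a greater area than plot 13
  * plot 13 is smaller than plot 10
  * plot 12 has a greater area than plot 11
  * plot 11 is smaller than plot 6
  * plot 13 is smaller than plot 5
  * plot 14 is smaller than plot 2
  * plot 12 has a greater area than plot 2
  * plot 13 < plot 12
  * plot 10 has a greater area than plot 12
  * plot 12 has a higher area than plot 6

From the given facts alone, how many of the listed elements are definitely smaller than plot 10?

The elements the relations force below plot 10 are plot 13, plot 14, plot 11, plot 2, plot 6, plot 12 — no chain reaches any other.
That is 6.

6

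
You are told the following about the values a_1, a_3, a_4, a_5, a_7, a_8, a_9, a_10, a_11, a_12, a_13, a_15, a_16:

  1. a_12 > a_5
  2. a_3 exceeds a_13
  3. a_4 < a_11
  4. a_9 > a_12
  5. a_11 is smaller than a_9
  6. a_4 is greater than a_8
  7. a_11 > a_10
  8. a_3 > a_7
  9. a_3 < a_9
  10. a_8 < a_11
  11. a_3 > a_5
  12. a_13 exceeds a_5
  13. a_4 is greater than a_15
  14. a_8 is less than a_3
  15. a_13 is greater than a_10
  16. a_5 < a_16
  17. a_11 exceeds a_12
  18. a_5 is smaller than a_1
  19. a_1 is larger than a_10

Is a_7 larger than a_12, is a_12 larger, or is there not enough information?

Following every chain through a_12: above a_12 we get a_11, a_9; below a_12 we get a_5.
a_7 is not reached, and no chain runs the other way from a_7 to a_12.
So the given relations leave the order of a_12 and a_7 undetermined.

undetermined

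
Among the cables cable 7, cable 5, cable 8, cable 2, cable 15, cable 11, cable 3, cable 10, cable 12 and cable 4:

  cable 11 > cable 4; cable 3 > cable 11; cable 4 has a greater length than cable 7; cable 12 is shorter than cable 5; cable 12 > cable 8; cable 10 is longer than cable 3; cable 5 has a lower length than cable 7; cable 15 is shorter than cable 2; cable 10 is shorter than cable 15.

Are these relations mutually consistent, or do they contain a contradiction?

The single ordering cable 8 < cable 12 < cable 5 < cable 7 < cable 4 < cable 11 < cable 3 < cable 10 < cable 15 < cable 2 satisfies every listed relation, so no contradiction arises.

consistent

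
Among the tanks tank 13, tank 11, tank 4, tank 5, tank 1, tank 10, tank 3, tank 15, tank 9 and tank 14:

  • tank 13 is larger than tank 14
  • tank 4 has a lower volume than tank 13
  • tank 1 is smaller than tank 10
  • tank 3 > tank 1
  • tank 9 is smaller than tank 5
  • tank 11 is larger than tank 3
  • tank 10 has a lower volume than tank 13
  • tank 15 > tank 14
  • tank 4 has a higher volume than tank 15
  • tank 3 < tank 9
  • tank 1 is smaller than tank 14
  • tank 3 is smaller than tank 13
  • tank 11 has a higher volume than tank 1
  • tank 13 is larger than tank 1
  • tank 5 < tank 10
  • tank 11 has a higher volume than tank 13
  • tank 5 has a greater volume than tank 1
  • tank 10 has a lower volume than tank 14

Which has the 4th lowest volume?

tank 5

Chaining the given pairs: tank 1 < tank 3 < tank 9 < tank 5 < tank 10 < tank 14 < tank 15 < tank 4 < tank 13 < tank 11.
Counting 4 from the smallest end gives tank 5.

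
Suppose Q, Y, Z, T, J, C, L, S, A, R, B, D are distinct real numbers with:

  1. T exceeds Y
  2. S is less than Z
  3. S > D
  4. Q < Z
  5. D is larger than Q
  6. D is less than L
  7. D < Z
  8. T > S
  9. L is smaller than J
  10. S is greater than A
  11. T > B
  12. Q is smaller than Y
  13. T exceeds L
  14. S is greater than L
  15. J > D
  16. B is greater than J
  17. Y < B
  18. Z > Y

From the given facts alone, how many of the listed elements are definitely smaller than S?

4

From S the given relations immediately reach D, A, L.
From those, Q — 4 in total.
Nothing else is reachable below S; 4 in all.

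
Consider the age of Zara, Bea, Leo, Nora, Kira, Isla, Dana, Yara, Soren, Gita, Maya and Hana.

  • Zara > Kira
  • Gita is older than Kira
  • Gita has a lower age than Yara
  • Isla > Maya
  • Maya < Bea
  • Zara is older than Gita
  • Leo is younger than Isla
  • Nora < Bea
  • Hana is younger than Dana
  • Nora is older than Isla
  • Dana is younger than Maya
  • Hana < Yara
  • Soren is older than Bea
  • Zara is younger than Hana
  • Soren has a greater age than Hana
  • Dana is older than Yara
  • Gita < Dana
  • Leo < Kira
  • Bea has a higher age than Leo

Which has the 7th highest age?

Yara

The consecutive relations fix a unique order: Leo < Kira < Gita < Zara < Hana < Yara < Dana < Maya < Isla < Nora < Bea < Soren.
The 7th largest is Yara.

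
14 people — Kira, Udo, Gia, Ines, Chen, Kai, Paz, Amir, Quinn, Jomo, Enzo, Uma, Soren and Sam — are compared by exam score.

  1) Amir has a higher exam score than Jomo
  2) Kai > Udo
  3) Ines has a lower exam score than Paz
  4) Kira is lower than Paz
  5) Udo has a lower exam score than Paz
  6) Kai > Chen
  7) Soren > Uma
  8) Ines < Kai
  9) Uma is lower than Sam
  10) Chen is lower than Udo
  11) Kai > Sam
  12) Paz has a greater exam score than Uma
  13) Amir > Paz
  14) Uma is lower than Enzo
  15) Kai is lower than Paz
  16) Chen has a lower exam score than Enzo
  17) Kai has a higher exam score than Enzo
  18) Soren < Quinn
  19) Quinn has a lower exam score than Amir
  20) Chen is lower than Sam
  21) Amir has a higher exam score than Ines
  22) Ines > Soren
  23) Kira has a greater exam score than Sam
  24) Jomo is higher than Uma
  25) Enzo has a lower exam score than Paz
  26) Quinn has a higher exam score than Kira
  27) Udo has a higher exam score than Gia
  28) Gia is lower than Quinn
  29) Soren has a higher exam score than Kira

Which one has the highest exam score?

Chaining downward from Amir: directly below it, Ines, Quinn, Jomo, Paz; then Uma, Enzo, Gia, Udo, Kira, Soren, Kai; then Chen, Sam.
That covers every other element, and nothing is given above Amir, so Amir is the highest exam score.

Amir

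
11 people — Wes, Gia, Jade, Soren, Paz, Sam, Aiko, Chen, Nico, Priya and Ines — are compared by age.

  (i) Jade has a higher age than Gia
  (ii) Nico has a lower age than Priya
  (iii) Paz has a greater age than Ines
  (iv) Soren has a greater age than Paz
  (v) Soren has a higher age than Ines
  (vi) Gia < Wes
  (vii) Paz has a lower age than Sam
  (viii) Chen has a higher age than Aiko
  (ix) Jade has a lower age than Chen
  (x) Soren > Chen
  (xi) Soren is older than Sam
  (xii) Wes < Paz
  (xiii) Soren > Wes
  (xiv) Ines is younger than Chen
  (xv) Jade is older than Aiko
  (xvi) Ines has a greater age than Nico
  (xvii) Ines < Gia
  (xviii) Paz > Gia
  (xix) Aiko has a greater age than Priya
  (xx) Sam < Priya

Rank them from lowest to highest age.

Nico < Ines < Gia < Wes < Paz < Sam < Priya < Aiko < Jade < Chen < Soren

Nothing is placed below Nico, so it is least; from there Nico < Ines; Ines < Gia; Gia < Wes; Wes < Paz; Paz < Sam; Sam < Priya; Priya < Aiko; Aiko < Jade; Jade < Chen; Chen < Soren, each given directly.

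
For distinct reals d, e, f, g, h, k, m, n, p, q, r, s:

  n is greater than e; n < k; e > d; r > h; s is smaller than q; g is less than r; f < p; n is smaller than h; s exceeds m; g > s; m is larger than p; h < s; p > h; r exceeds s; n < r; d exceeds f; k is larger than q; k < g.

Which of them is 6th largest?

m

Chaining the given pairs: f < d < e < n < h < p < m < s < q < k < g < r.
The 6th largest is m.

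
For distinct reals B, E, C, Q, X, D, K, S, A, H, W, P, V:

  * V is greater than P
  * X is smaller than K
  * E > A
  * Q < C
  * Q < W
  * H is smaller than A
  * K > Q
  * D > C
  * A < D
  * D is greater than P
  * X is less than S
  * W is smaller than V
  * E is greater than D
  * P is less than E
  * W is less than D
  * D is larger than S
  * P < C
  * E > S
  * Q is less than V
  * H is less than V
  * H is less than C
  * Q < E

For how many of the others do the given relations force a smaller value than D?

8

The elements the relations force below D are X, H, Q, W, P, S, A, C — no chain reaches any other.
That is 8.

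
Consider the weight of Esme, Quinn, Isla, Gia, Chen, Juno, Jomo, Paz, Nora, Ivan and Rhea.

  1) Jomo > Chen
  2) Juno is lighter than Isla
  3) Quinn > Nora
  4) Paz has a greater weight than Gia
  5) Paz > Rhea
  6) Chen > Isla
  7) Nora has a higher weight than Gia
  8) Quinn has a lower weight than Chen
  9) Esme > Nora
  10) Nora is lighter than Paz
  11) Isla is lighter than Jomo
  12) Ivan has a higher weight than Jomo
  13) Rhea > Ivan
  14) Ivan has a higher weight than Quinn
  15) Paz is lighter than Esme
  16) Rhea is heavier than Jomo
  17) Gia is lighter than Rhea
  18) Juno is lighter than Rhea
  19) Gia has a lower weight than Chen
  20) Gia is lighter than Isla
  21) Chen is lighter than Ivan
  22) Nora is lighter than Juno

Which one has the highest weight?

Gia is not greatest since Gia < Chen; Nora is not greatest since Nora < Juno; Quinn is not greatest since Quinn < Chen; Juno is not greatest since Juno < Isla; Isla is not greatest since Isla < Jomo; Chen is not greatest since Chen < Ivan; Jomo is not greatest since Jomo < Rhea; Ivan is not greatest since Ivan < Rhea; Rhea is not greatest since Rhea < Paz; Paz is not greatest since Paz < Esme.
Only Esme has nothing above it, so Esme is the highest weight.

Esme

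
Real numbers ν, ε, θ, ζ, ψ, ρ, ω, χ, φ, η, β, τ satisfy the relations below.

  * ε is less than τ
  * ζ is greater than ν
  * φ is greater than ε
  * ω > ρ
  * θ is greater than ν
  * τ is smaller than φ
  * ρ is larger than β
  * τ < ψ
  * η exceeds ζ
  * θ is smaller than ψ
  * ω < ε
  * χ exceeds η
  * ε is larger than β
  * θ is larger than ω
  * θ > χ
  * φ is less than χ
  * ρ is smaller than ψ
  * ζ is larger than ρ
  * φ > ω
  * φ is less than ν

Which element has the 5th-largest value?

ζ

Piecing the relations together gives one ordering: β < ρ < ω < ε < τ < φ < ν < ζ < η < χ < θ < ψ.
The 5th largest is ζ.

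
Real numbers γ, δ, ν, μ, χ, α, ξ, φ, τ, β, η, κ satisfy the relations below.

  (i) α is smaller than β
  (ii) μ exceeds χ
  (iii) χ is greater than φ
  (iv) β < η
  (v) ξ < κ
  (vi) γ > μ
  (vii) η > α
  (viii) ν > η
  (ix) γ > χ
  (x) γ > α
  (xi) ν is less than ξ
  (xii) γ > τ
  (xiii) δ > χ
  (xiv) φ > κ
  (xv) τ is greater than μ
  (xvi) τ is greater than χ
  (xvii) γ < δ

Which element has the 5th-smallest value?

Piecing the relations together gives one ordering: α < β < η < ν < ξ < κ < φ < χ < μ < τ < γ < δ.
Counting 5 from the smallest end gives ξ.

ξ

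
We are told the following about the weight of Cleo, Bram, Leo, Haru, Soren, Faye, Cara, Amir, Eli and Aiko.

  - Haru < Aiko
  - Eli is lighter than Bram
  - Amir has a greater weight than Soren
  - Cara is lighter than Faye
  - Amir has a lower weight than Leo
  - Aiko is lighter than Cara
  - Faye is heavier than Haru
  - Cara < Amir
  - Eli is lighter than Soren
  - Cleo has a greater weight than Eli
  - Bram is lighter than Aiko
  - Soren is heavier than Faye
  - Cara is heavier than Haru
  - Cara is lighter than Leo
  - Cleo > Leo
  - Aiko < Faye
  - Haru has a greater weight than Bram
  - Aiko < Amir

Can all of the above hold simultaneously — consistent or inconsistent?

Every relation is compatible with Eli < Bram < Haru < Aiko < Cara < Faye < Soren < Amir < Leo < Cleo; the set is consistent.

consistent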